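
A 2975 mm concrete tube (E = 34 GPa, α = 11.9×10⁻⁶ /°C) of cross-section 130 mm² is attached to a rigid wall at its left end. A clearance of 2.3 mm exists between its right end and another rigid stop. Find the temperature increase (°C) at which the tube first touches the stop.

ΔT ≈ 65 °C

The gap closes when αΔT L = 2.3 mm, since the tube is still unstressed at that instant.
ΔT = 2.3 / (11.9×10⁻⁶ × 2975) = 64.97 °C.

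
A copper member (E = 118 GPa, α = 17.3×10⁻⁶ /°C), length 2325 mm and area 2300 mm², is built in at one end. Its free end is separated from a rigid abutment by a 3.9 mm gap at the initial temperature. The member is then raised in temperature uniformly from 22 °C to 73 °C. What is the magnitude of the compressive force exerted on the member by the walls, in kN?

Free thermal elongation = αΔT L = 17.3×10⁻⁶ × 51 × 2325 = 2.051 mm.
This is smaller than the 3.9 mm clearance, so the member expands freely without reaching the stop — the stress is zero.

P ≈ 0 kN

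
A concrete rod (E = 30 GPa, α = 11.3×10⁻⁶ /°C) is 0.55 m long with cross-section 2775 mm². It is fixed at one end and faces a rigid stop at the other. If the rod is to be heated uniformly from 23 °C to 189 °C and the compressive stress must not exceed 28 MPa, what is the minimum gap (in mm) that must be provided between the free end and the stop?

g ≈ 0.518 mm

Free expansion if unrestrained: δ_free = αΔT L = 11.3×10⁻⁶ × 166 × 550 = 1.032 mm.
A stress of 28 MPa corresponds to the wall pushing the rod back by σL/E = 28×550/(30×10³) = 0.5133 mm.
The gap must absorb the remainder: g_min = 1.032 − 0.5133 = 0.5184 mm.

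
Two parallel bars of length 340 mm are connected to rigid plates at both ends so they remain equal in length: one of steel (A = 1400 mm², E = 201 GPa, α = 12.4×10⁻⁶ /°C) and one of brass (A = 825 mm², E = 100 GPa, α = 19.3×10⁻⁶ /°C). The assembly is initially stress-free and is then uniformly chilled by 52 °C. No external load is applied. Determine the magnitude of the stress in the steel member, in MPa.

The brass has the larger α, so on cooling it would change length more than the steel if both were free. The rigid plates force a common final length, so the brass is put into tension and the steel into compression, with equal and opposite forces P (no external load).
Setting the final lengths equal and cancelling L: (α₁ − α₂)ΔT = P/(A₁E₁) + P/(A₂E₂).
|α₁ − α₂|·ΔT = 6.9×10⁻⁶ × 52 = 0.0003588.
1/(A₁E₁) + 1/(A₂E₂) = 1/(1400×201×10³) + 1/(825×100×10³) = 1.567×10⁻⁸ N⁻¹.
P = 0.0003588 / 1.567×10⁻⁸ = 22890 N = 22.89 kN.
σ_{steel} = P/A₁ = 22890/1400 = 16.35 MPa, compressive.

σ ≈ 16.4 MPa (compressive)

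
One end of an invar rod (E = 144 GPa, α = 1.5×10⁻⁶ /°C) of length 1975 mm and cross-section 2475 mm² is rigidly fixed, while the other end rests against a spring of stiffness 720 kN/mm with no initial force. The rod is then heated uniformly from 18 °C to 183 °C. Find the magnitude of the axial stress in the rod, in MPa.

σ ≈ 28.5 MPa (compressive)

If the spring were absent the rod would lengthen by αΔT L = 1.5×10⁻⁶ × 165 × 1975 = 0.4888 mm.
With a force P in the spring, the elastic change of the rod is PL/(AE) and that of the spring is P/k; compatibility requires their sum to equal δ_free.
So P = δ_free / [L/(AE) + 1/k] = 0.4888 / [ 1975/(2475×144×10³) + 1/(720×10³) ].
P = 0.4888 / 6.93×10⁻⁶ = 70530 N.
σ = P/A = 70530/2475 = 28.5 MPa.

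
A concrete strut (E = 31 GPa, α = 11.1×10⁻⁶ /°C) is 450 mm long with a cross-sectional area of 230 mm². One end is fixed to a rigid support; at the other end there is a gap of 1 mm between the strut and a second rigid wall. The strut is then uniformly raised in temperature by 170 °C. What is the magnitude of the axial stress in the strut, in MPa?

σ ≈ 0 MPa

If the wall were absent the strut would grow by αΔT L = 11.1×10⁻⁶ × 170 × 450 = 0.8491 mm.
Since δ_free = 0.849 mm is less than the 1 mm gap, the strut never touches the wall. No axial force develops.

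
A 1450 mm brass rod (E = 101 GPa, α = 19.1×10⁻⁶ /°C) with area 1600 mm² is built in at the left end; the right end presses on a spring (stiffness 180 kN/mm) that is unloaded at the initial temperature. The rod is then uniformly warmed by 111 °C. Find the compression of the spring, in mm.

If the spring were absent the rod would lengthen by αΔT L = 19.1×10⁻⁶ × 111 × 1450 = 3.074 mm.
With a force P in the spring, the elastic change of the rod is PL/(AE) and that of the spring is P/k; compatibility requires their sum to equal δ_free.
So P = δ_free / [L/(AE) + 1/k] = 3.074 / [ 1450/(1600×101×10³) + 1/(180×10³) ].
P = 3.074 / 1.453×10⁻⁵ = 211600 N.
Spring compression = P/k = 211600/(180×10³) = 1.176 mm.

δ ≈ 1.18 mm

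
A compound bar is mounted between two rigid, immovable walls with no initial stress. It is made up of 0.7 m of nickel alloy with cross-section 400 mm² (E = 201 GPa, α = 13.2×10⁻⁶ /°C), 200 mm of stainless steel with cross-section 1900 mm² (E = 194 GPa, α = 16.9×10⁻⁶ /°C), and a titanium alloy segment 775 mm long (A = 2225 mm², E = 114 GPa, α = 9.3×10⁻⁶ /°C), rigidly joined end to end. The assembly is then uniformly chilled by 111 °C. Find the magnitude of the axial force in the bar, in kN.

If the supports were absent, the total length change would be Σ αᵢΔT Lᵢ = 13.2×10⁻⁶×111×700 + 16.9×10⁻⁶×111×200 + 9.3×10⁻⁶×111×775 = 2.201 mm.
The walls prevent any net length change, so an axial force P (same in every segment) develops. Compatibility: P · Σ Lᵢ/(AᵢEᵢ) = δ_free.
The series flexibility is Σ Lᵢ/(AᵢEᵢ) = 700/(400×201×10³) + 200/(1900×194×10³) + 775/(2225×114×10³) = 1.23×10⁻⁵ mm/N.
Hence P = δ_free / Σ(L/AE) = 2.201/1.23×10⁻⁵ = 178.9 kN (tensile).

P ≈ 179 kN (tensile)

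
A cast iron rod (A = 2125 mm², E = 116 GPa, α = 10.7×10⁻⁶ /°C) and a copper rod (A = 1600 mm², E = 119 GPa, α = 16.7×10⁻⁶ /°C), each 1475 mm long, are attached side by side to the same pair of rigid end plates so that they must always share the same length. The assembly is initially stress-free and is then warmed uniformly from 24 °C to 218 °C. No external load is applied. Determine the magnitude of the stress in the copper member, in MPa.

σ ≈ 78.2 MPa (compressive)

Both members must finish at the same length. With the larger α, the copper tends to over-expand; the plates restrain it, putting the copper in compression and the cast iron in tension. With no external load the two internal forces are equal and opposite, magnitude P.
Compatibility of the two members (thermal + elastic change equal): (α₁ − α₂)ΔT = P·[1/(A₁E₁) + 1/(A₂E₂)].
|α₁ − α₂|·ΔT = 6×10⁻⁶ × 194 = 0.001164.
1/(A₁E₁) + 1/(A₂E₂) = 1/(2125×116×10³) + 1/(1600×119×10³) = 9.309×10⁻⁹ N⁻¹.
P = 0.001164 / 9.309×10⁻⁹ = 125000 N = 125 kN.
σ_{copper} = P/A₂ = 125000/1600 = 78.15 MPa, compressive.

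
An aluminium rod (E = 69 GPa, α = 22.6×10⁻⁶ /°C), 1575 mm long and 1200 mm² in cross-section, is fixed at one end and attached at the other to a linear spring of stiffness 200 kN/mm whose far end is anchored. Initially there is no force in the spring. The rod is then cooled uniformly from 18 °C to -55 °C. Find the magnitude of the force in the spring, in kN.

P ≈ 108 kN

The unrestrained thermal change is αΔT L = 22.6×10⁻⁶ × 73 × 1575 = 2.598 mm.
With a force P in the spring, the elastic change of the rod is PL/(AE) and that of the spring is P/k; compatibility requires their sum to equal δ_free.
P [ L/(AE) + 1/k ] = δ_free → P [ 1575/(1200×69×10³) + 1/(200×10³) ] = 2.598.
P = 2.598 / 2.402×10⁻⁵ = 108200 N.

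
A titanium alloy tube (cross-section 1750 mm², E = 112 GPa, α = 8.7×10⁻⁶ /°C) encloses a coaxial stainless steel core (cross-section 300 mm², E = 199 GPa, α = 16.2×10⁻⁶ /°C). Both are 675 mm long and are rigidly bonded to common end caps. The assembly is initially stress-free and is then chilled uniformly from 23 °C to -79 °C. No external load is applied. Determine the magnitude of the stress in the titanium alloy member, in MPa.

Both members must finish at the same length. With the larger α, the stainless steel tends to over-contract; the plates restrain it, putting the stainless steel in tension and the titanium alloy in compression. With no external load the two internal forces are equal and opposite, magnitude P.
Equating the net (thermal + elastic) strains gives |α₁ − α₂|·ΔT = P·[1/(A₁E₁) + 1/(A₂E₂)].
|α₁ − α₂|·ΔT = 7.5×10⁻⁶ × 102 = 0.000765.
1/(A₁E₁) + 1/(A₂E₂) = 1/(1750×112×10³) + 1/(300×199×10³) = 2.185×10⁻⁸ N⁻¹.
So P = 0.000765 / 2.185×10⁻⁸ = 35.01 kN.
σ_{titanium alloy} = P/A₁ = 35010/1750 = 20 MPa, compressive.

σ ≈ 20 MPa (compressive)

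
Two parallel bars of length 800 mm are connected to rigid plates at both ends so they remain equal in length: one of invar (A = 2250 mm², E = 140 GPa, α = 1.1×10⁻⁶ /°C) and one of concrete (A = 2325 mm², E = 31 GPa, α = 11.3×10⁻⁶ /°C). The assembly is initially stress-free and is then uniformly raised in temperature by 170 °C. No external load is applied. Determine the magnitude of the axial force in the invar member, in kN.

Both members must finish at the same length. With the larger α, the concrete tends to over-expand; the plates restrain it, putting the concrete in compression and the invar in tension. With no external load the two internal forces are equal and opposite, magnitude P.
Compatibility of the two members (thermal + elastic change equal): (α₁ − α₂)ΔT = P·[1/(A₁E₁) + 1/(A₂E₂)].
|α₁ − α₂|·ΔT = 10.2×10⁻⁶ × 170 = 0.001734.
1/(A₁E₁) + 1/(A₂E₂) = 1/(2250×140×10³) + 1/(2325×31×10³) = 1.705×10⁻⁸ N⁻¹.
P = 0.001734 / 1.705×10⁻⁸ = 101700 N = 101.7 kN.

P ≈ 102 kN (tensile in the invar)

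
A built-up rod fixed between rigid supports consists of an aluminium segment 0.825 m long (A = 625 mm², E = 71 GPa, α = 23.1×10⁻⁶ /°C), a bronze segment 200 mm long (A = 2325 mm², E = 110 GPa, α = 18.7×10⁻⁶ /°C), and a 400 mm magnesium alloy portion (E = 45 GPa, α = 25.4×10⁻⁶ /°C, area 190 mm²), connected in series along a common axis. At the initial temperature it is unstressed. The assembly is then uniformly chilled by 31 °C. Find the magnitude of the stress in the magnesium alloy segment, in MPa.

σ ≈ 81.3 MPa (tensile)

Free thermal contraction of the whole bar: Σ αᵢΔT Lᵢ = 23.1×10⁻⁶×31×825 + 18.7×10⁻⁶×31×200 + 25.4×10⁻⁶×31×400 = 1.022 mm.
The walls prevent any net length change, so an axial force P (same in every segment) develops. Compatibility: P · Σ Lᵢ/(AᵢEᵢ) = δ_free.
Σ Lᵢ/(AᵢEᵢ) = 825/(625×71×10³) + 200/(2325×110×10³) + 400/(190×45×10³) = 6.616×10⁻⁵ mm/N.
So P = 1.022 / 6.616×10⁻⁵ = 15.44 kN, tensile.
σ_{magnesium alloy} = P / A = 15440 / 190 = 81.28 MPa.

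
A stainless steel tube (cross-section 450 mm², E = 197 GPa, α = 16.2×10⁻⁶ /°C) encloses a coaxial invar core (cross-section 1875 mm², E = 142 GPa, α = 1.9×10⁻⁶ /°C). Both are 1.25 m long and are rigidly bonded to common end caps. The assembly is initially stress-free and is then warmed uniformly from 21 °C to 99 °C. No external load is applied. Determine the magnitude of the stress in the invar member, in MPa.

σ ≈ 39.6 MPa (tensile)

Both members must finish at the same length. With the larger α, the stainless steel tends to over-expand; the plates restrain it, putting the stainless steel in compression and the invar in tension. With no external load the two internal forces are equal and opposite, magnitude P.
Setting the final lengths equal and cancelling L: (α₁ − α₂)ΔT = P/(A₁E₁) + P/(A₂E₂).
|α₁ − α₂|·ΔT = 14.3×10⁻⁶ × 78 = 0.001115.
1/(A₁E₁) + 1/(A₂E₂) = 1/(450×197×10³) + 1/(1875×142×10³) = 1.504×10⁻⁸ N⁻¹.
So P = 0.001115 / 1.504×10⁻⁸ = 74.18 kN.
σ_{invar} = P/A₂ = 74180/1875 = 39.56 MPa, tensile.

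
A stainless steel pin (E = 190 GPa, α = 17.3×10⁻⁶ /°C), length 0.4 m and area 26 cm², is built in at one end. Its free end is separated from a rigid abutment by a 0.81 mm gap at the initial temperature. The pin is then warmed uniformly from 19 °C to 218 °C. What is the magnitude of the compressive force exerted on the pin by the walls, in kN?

P ≈ 700 kN

If the wall were absent the pin would grow by αΔT L = 17.3×10⁻⁶ × 199 × 400 = 1.377 mm.
This exceeds the 0.81 mm gap, so the wall pushes back. The portion of expansion that must be recovered elastically is δ_free − gap = 1.377 − 0.81 = 0.5671 mm.
That suppressed elongation corresponds to σ = E·Δ/L = 190×10³ × 0.5671/400 = 269.4 MPa.
Force on the wall = σA = 269.4 × 2600 mm² = 700.3 kN.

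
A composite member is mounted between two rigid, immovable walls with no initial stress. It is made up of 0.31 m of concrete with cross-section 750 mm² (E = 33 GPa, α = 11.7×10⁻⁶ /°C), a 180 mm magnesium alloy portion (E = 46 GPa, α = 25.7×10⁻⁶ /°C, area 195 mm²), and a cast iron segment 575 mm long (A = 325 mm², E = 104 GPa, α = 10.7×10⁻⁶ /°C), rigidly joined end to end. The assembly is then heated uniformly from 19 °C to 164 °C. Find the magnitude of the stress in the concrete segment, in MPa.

If the supports were absent, the total length change would be Σ αᵢΔT Lᵢ = 11.7×10⁻⁶×145×310 + 25.7×10⁻⁶×145×180 + 10.7×10⁻⁶×145×575 = 2.089 mm.
The rigid supports impose zero overall length change; the single axial force P common to all segments must satisfy P Σ Lᵢ/(AᵢEᵢ) = δ_free.
The series flexibility is Σ Lᵢ/(AᵢEᵢ) = 310/(750×33×10³) + 180/(195×46×10³) + 575/(325×104×10³) = 4.96×10⁻⁵ mm/N.
P = 2.089 / 4.96×10⁻⁵ = 42110 N = 42.11 kN, compressive.
σ_{concrete} = P / A = 42110 / 750 = 56.15 MPa.

σ ≈ 56.1 MPa (compressive)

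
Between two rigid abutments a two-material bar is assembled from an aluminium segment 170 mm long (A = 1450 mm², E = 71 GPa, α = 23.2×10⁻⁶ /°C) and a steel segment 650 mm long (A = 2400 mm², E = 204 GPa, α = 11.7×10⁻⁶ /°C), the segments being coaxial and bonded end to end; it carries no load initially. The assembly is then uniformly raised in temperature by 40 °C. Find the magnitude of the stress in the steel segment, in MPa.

If the supports were absent, the total length change would be Σ αᵢΔT Lᵢ = 23.2×10⁻⁶×40×170 + 11.7×10⁻⁶×40×650 = 0.462 mm.
The walls prevent any net length change, so an axial force P (same in every segment) develops. Compatibility: P · Σ Lᵢ/(AᵢEᵢ) = δ_free.
Σ Lᵢ/(AᵢEᵢ) = 170/(1450×71×10³) + 650/(2400×204×10³) = 2.979×10⁻⁶ mm/N.
So P = 0.462 / 2.979×10⁻⁶ = 155.1 kN, compressive.
σ_{steel} = P / A = 155100 / 2400 = 64.62 MPa.

σ ≈ 64.6 MPa (compressive)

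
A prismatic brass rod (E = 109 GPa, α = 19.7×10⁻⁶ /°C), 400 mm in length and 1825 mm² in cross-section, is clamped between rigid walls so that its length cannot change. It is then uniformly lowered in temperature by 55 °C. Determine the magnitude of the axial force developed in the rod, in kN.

Full restraint means ε = 0, so the stress is σ = EαΔT = 109×10³ × 19.7×10⁻⁶ × 55 = 118.1 MPa.
P = AEαΔT = 1825 × 109×10³ × 19.7×10⁻⁶ × 55 = 215.5 kN (tensile).

P ≈ 216 kN (tensile)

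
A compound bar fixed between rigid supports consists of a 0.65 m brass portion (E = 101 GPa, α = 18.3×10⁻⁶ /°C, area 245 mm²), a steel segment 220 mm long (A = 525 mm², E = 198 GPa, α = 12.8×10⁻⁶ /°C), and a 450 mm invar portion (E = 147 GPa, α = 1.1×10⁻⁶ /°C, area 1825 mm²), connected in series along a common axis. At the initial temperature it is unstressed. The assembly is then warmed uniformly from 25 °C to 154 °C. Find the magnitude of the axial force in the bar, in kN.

P ≈ 65.3 kN (compressive)

With the walls removed the bar would change length by δ_free = Σ αᵢΔT Lᵢ = 18.3×10⁻⁶×129×650 + 12.8×10⁻⁶×129×220 + 1.1×10⁻⁶×129×450 = 1.962 mm.
The walls prevent any net length change, so an axial force P (same in every segment) develops. Compatibility: P · Σ Lᵢ/(AᵢEᵢ) = δ_free.
Σ Lᵢ/(AᵢEᵢ) = 650/(245×101×10³) + 220/(525×198×10³) + 450/(1825×147×10³) = 3.006×10⁻⁵ mm/N.
So P = 1.962 / 3.006×10⁻⁵ = 65.25 kN, compressive.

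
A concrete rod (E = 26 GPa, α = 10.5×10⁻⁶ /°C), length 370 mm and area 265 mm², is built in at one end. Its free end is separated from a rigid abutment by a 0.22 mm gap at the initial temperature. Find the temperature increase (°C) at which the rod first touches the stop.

The gap closes when αΔT L = 0.22 mm, since the rod is still unstressed at that instant.
ΔT = 0.22 / (10.5×10⁻⁶ × 370) = 56.63 °C.

ΔT ≈ 56.6 °C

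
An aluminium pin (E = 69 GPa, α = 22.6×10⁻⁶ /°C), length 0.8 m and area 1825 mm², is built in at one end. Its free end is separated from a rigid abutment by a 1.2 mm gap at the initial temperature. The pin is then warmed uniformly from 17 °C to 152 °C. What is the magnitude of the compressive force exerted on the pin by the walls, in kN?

Free thermal elongation = αΔT L = 22.6×10⁻⁶ × 135 × 800 = 2.441 mm.
This exceeds the 1.2 mm gap, so the wall pushes back. The portion of expansion that must be recovered elastically is δ_free − gap = 2.441 − 1.2 = 1.241 mm.
So σ = E(δ_free − g)/L = 69×10³ × 1.241/800 = 107 MPa.
P = σA = 107 × 1825 = 195.3 kN.

P ≈ 195 kN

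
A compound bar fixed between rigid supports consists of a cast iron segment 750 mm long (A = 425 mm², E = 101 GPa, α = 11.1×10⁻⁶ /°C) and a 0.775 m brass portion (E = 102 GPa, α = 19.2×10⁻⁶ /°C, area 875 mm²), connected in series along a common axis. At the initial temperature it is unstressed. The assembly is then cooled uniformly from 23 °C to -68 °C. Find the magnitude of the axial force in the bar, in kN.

If the supports were absent, the total length change would be Σ αᵢΔT Lᵢ = 11.1×10⁻⁶×91×750 + 19.2×10⁻⁶×91×775 = 2.112 mm.
The walls prevent any net length change, so an axial force P (same in every segment) develops. Compatibility: P · Σ Lᵢ/(AᵢEᵢ) = δ_free.
The series flexibility is Σ Lᵢ/(AᵢEᵢ) = 750/(425×101×10³) + 775/(875×102×10³) = 2.616×10⁻⁵ mm/N.
So P = 2.112 / 2.616×10⁻⁵ = 80.73 kN, tensile.

P ≈ 80.7 kN (tensile)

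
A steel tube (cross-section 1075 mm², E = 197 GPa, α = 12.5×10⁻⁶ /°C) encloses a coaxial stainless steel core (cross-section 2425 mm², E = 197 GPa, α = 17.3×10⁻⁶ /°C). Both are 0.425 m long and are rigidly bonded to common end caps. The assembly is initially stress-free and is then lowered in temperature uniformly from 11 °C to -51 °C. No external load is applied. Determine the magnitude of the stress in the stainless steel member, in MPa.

The stainless steel has the larger α, so on cooling it would change length more than the steel if both were free. The rigid plates force a common final length, so the stainless steel is put into tension and the steel into compression, with equal and opposite forces P (no external load).
Setting the final lengths equal and cancelling L: (α₁ − α₂)ΔT = P/(A₁E₁) + P/(A₂E₂).
|α₁ − α₂|·ΔT = 4.8×10⁻⁶ × 62 = 0.0002976.
1/(A₁E₁) + 1/(A₂E₂) = 1/(1075×197×10³) + 1/(2425×197×10³) = 6.815×10⁻⁹ N⁻¹.
So P = 0.0002976 / 6.815×10⁻⁹ = 43.67 kN.
σ_{stainless steel} = P/A₂ = 43670/2425 = 18.01 MPa, tensile.

σ ≈ 18 MPa (tensile)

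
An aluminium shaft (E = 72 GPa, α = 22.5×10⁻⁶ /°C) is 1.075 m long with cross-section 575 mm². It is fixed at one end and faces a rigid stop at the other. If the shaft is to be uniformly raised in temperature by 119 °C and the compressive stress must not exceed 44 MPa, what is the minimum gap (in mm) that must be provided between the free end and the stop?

g ≈ 2.22 mm

With no wall the shaft would lengthen by αΔT L = 22.5×10⁻⁶ × 119 × 1075 = 2.878 mm.
A stress of 44 MPa corresponds to the wall pushing the shaft back by σL/E = 44×1075/(72×10³) = 0.6569 mm.
The gap must absorb the remainder: g_min = 2.878 − 0.6569 = 2.221 mm.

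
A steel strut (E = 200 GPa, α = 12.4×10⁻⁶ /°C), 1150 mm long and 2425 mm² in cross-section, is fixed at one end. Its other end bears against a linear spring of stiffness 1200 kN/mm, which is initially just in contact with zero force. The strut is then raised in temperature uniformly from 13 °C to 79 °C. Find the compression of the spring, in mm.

The unrestrained thermal change is αΔT L = 12.4×10⁻⁶ × 66 × 1150 = 0.9412 mm.
Let P be the compressive force at the spring. The strut shortens elastically by PL/(AE) and the spring compresses by P/k; together these equal δ_free.
So P = δ_free / [L/(AE) + 1/k] = 0.9412 / [ 1150/(2425×200×10³) + 1/(1200×10³) ].
P = 0.9412 / 3.204×10⁻⁶ = 293700 N.
Spring compression = P/k = 293700/(1200×10³) = 0.2448 mm.

δ ≈ 0.245 mm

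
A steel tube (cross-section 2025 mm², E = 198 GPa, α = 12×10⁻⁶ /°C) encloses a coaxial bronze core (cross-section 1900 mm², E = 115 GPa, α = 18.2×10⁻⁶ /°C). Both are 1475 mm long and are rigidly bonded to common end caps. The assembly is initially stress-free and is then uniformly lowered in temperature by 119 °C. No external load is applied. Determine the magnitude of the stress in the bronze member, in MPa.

σ ≈ 54.9 MPa (tensile)

The bronze has the larger α, so on cooling it would change length more than the steel if both were free. The rigid plates force a common final length, so the bronze is put into tension and the steel into compression, with equal and opposite forces P (no external load).
Compatibility of the two members (thermal + elastic change equal): (α₁ − α₂)ΔT = P·[1/(A₁E₁) + 1/(A₂E₂)].
|α₁ − α₂|·ΔT = 6.2×10⁻⁶ × 119 = 0.0007378.
1/(A₁E₁) + 1/(A₂E₂) = 1/(2025×198×10³) + 1/(1900×115×10³) = 7.071×10⁻⁹ N⁻¹.
P = 0.0007378 / 7.071×10⁻⁹ = 104300 N = 104.3 kN.
σ_{bronze} = P/A₂ = 104300/1900 = 54.92 MPa, tensile.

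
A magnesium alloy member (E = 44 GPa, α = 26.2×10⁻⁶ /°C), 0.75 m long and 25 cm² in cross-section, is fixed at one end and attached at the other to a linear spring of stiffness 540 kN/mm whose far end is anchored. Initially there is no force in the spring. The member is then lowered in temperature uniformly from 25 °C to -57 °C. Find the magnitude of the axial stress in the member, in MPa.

σ ≈ 74.3 MPa (tensile)

Free thermal contraction: δ_free = αΔT L = 26.2×10⁻⁶ × 82 × 750 = 1.611 mm.
Let P be the tensile force in the spring. The member extends elastically by PL/(AE) and the spring stretches by P/k; together these equal δ_free.
So P = δ_free / [L/(AE) + 1/k] = 1.611 / [ 750/(2500×44×10³) + 1/(540×10³) ].
P = 1.611 / 8.67×10⁻⁶ = 185800 N.
σ = P/A = 185800/2500 = 74.34 MPa.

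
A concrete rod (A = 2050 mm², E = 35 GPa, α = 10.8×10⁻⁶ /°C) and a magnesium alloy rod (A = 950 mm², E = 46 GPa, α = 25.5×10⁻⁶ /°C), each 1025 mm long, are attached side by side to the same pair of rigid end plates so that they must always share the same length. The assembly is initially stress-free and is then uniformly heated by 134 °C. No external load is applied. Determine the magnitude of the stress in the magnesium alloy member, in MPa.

Equilibrium of a rigid end plate with no external load gives equal and opposite internal forces ±P in the two members. Since α_{magnesium alloy} > α_{concrete}, heating drives the magnesium alloy into compression and the concrete into tension.
Equating the net (thermal + elastic) strains gives |α₁ − α₂|·ΔT = P·[1/(A₁E₁) + 1/(A₂E₂)].
|α₁ − α₂|·ΔT = 14.7×10⁻⁶ × 134 = 0.00197.
1/(A₁E₁) + 1/(A₂E₂) = 1/(2050×35×10³) + 1/(950×46×10³) = 3.682×10⁻⁸ N⁻¹.
So P = 0.00197 / 3.682×10⁻⁸ = 53.5 kN.
σ_{magnesium alloy} = P/A₂ = 53500/950 = 56.31 MPa, compressive.

σ ≈ 56.3 MPa (compressive)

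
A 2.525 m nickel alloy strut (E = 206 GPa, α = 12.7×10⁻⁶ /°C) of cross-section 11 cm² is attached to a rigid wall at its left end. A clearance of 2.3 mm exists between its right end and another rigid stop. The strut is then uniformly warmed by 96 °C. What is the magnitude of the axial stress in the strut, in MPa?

If the wall were absent the strut would grow by αΔT L = 12.7×10⁻⁶ × 96 × 2525 = 3.078 mm.
This exceeds the 2.3 mm gap, so the wall pushes back. The portion of expansion that must be recovered elastically is δ_free − gap = 3.078 − 2.3 = 0.7785 mm.
That suppressed elongation corresponds to σ = E·Δ/L = 206×10³ × 0.7785/2525 = 63.51 MPa.

σ ≈ 63.5 MPa (compressive)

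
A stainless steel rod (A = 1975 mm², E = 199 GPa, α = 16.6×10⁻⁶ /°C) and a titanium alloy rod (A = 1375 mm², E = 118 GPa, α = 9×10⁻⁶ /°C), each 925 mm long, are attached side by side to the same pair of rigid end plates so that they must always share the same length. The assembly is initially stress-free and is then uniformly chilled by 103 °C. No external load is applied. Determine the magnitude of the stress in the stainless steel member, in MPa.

The stainless steel has the larger α, so on cooling it would change length more than the titanium alloy if both were free. The rigid plates force a common final length, so the stainless steel is put into tension and the titanium alloy into compression, with equal and opposite forces P (no external load).
Setting the final lengths equal and cancelling L: (α₁ − α₂)ΔT = P/(A₁E₁) + P/(A₂E₂).
|α₁ − α₂|·ΔT = 7.6×10⁻⁶ × 103 = 0.0007828.
1/(A₁E₁) + 1/(A₂E₂) = 1/(1975×199×10³) + 1/(1375×118×10³) = 8.708×10⁻⁹ N⁻¹.
So P = 0.0007828 / 8.708×10⁻⁹ = 89.9 kN.
σ_{stainless steel} = P/A₁ = 89900/1975 = 45.52 MPa, tensile.

σ ≈ 45.5 MPa (tensile)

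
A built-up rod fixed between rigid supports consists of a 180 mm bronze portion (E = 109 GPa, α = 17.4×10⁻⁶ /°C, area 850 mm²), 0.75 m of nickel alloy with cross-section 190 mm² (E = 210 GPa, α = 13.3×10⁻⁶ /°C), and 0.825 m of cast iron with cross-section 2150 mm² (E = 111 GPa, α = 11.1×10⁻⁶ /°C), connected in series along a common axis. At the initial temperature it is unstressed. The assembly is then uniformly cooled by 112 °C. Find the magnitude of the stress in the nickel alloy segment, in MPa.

σ ≈ 542 MPa (tensile)

Free thermal contraction of the whole bar: Σ αᵢΔT Lᵢ = 17.4×10⁻⁶×112×180 + 13.3×10⁻⁶×112×750 + 11.1×10⁻⁶×112×825 = 2.494 mm.
Since the ends are fixed, an axial force P builds up, equal in every segment, with P · Σ Lᵢ/(AᵢEᵢ) = δ_free.
The series flexibility is Σ Lᵢ/(AᵢEᵢ) = 180/(850×109×10³) + 750/(190×210×10³) + 825/(2150×111×10³) = 2.42×10⁻⁵ mm/N.
Hence P = δ_free / Σ(L/AE) = 2.494/2.42×10⁻⁵ = 103.1 kN (tensile).
σ_{nickel alloy} = P / A = 103100 / 190 = 542.4 MPa.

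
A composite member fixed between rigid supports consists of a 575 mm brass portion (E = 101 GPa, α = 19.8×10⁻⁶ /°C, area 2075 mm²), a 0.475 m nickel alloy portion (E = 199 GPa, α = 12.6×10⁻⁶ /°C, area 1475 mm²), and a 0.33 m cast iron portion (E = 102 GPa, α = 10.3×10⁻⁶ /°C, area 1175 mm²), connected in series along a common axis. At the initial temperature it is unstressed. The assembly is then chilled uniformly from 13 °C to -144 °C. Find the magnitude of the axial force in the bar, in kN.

P ≈ 458 kN (tensile)

If the supports were absent, the total length change would be Σ αᵢΔT Lᵢ = 19.8×10⁻⁶×157×575 + 12.6×10⁻⁶×157×475 + 10.3×10⁻⁶×157×330 = 3.261 mm.
The rigid supports impose zero overall length change; the single axial force P common to all segments must satisfy P Σ Lᵢ/(AᵢEᵢ) = δ_free.
The series flexibility is Σ Lᵢ/(AᵢEᵢ) = 575/(2075×101×10³) + 475/(1475×199×10³) + 330/(1175×102×10³) = 7.115×10⁻⁶ mm/N.
P = 3.261 / 7.115×10⁻⁶ = 458300 N = 458.3 kN, tensile.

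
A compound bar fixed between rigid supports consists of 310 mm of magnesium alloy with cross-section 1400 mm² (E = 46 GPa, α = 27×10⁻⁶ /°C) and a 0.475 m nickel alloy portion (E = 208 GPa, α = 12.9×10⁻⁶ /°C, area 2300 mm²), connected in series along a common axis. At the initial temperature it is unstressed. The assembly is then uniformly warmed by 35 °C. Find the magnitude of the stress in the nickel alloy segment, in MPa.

With the walls removed the bar would change length by δ_free = Σ αᵢΔT Lᵢ = 27×10⁻⁶×35×310 + 12.9×10⁻⁶×35×475 = 0.5074 mm.
Since the ends are fixed, an axial force P builds up, equal in every segment, with P · Σ Lᵢ/(AᵢEᵢ) = δ_free.
The series flexibility is Σ Lᵢ/(AᵢEᵢ) = 310/(1400×46×10³) + 475/(2300×208×10³) = 5.807×10⁻⁶ mm/N.
So P = 0.5074 / 5.807×10⁻⁶ = 87.39 kN, compressive.
σ_{nickel alloy} = P / A = 87390 / 2300 = 37.99 MPa.

σ ≈ 38 MPa (compressive)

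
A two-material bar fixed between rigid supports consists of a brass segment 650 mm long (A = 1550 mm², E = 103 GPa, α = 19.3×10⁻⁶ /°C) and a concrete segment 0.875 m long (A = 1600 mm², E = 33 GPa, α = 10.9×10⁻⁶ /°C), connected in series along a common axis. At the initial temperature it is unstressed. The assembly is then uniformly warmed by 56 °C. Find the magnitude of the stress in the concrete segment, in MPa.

σ ≈ 37.4 MPa (compressive)

Free thermal expansion of the whole bar: Σ αᵢΔT Lᵢ = 19.3×10⁻⁶×56×650 + 10.9×10⁻⁶×56×875 = 1.237 mm.
The walls prevent any net length change, so an axial force P (same in every segment) develops. Compatibility: P · Σ Lᵢ/(AᵢEᵢ) = δ_free.
Σ Lᵢ/(AᵢEᵢ) = 650/(1550×103×10³) + 875/(1600×33×10³) = 2.064×10⁻⁵ mm/N.
Hence P = δ_free / Σ(L/AE) = 1.237/2.064×10⁻⁵ = 59.9 kN (compressive).
σ_{concrete} = P / A = 59900 / 1600 = 37.44 MPa.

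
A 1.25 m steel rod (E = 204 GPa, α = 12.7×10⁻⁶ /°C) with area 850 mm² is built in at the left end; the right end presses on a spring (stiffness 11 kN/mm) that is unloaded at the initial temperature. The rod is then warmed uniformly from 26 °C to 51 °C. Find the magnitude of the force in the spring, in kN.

P ≈ 4.04 kN

Free thermal expansion: δ_free = αΔT L = 12.7×10⁻⁶ × 25 × 1250 = 0.3969 mm.
With a force P in the spring, the elastic change of the rod is PL/(AE) and that of the spring is P/k; compatibility requires their sum to equal δ_free.
So P = δ_free / [L/(AE) + 1/k] = 0.3969 / [ 1250/(850×204×10³) + 1/(11×10³) ].
P = 0.3969 / 9.812×10⁻⁵ = 4045 N.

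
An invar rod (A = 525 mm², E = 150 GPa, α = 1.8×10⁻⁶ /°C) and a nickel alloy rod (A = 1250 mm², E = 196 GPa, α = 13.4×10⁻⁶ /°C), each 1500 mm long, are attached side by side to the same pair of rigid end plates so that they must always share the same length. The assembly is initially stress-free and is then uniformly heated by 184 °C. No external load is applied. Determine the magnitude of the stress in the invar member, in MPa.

Both members must finish at the same length. With the larger α, the nickel alloy tends to over-expand; the plates restrain it, putting the nickel alloy in compression and the invar in tension. With no external load the two internal forces are equal and opposite, magnitude P.
Compatibility of the two members (thermal + elastic change equal): (α₁ − α₂)ΔT = P·[1/(A₁E₁) + 1/(A₂E₂)].
|α₁ − α₂|·ΔT = 11.6×10⁻⁶ × 184 = 0.002134.
1/(A₁E₁) + 1/(A₂E₂) = 1/(525×150×10³) + 1/(1250×196×10³) = 1.678×10⁻⁸ N⁻¹.
So P = 0.002134 / 1.678×10⁻⁸ = 127.2 kN.
σ_{invar} = P/A₁ = 127200/525 = 242.3 MPa, tensile.

σ ≈ 242 MPa (tensile)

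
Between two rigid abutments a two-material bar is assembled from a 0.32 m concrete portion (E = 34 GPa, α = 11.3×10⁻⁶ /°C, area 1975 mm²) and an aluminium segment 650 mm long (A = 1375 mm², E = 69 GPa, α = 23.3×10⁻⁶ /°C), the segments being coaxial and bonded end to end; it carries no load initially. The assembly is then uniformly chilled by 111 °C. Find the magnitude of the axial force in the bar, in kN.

P ≈ 179 kN (tensile)

With the walls removed the bar would change length by δ_free = Σ αᵢΔT Lᵢ = 11.3×10⁻⁶×111×320 + 23.3×10⁻⁶×111×650 = 2.082 mm.
The walls prevent any net length change, so an axial force P (same in every segment) develops. Compatibility: P · Σ Lᵢ/(AᵢEᵢ) = δ_free.
Σ Lᵢ/(AᵢEᵢ) = 320/(1975×34×10³) + 650/(1375×69×10³) = 1.162×10⁻⁵ mm/N.
P = 2.082 / 1.162×10⁻⁵ = 179300 N = 179.3 kN, tensile.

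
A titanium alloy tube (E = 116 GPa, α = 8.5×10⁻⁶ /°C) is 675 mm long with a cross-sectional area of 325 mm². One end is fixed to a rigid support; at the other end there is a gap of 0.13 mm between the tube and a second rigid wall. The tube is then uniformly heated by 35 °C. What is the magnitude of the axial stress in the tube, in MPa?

σ ≈ 12.2 MPa (compressive)

Free thermal elongation = αΔT L = 8.5×10⁻⁶ × 35 × 675 = 0.2008 mm.
The gap closes (δ_free > 0.13 mm) and the wall then resists a further 0.2008 − 0.13 = 0.07081 mm of expansion.
Compatibility: PL/(AE) = 0.07081 mm, so σ = P/A = E × (0.07081/675) = 12.17 MPa.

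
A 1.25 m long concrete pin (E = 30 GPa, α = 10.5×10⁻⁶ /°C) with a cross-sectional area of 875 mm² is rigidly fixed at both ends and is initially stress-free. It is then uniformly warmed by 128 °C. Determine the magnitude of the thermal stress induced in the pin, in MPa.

The supports are rigid, so the total axial strain is zero. The restrained thermal strain is ε = αΔT = 10.5×10⁻⁶ × 128 = 1344×10⁻⁶.
σ = EαΔT = 30×10³ × 10.5×10⁻⁶ × 128 = 40.32 MPa (compressive; the pin is trying to expand).

σ ≈ 40.3 MPa (compressive)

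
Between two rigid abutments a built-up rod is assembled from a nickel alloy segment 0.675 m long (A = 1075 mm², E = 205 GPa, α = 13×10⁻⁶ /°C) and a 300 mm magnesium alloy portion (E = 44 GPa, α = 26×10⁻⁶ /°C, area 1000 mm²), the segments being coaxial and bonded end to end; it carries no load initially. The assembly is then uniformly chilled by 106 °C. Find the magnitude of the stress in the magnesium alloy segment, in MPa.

σ ≈ 178 MPa (tensile)

With the walls removed the bar would change length by δ_free = Σ αᵢΔT Lᵢ = 13×10⁻⁶×106×675 + 26×10⁻⁶×106×300 = 1.757 mm.
The walls prevent any net length change, so an axial force P (same in every segment) develops. Compatibility: P · Σ Lᵢ/(AᵢEᵢ) = δ_free.
Σ Lᵢ/(AᵢEᵢ) = 675/(1075×205×10³) + 300/(1000×44×10³) = 9.881×10⁻⁶ mm/N.
So P = 1.757 / 9.881×10⁻⁶ = 177.8 kN, tensile.
σ_{magnesium alloy} = P / A = 177800 / 1000 = 177.8 MPa.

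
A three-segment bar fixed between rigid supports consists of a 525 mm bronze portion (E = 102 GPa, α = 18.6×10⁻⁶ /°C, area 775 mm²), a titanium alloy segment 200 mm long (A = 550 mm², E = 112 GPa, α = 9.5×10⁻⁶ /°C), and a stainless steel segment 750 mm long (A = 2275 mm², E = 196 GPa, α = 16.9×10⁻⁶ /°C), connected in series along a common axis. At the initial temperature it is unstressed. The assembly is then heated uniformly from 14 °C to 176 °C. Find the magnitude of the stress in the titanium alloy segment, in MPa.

Free thermal expansion of the whole bar: Σ αᵢΔT Lᵢ = 18.6×10⁻⁶×162×525 + 9.5×10⁻⁶×162×200 + 16.9×10⁻⁶×162×750 = 3.943 mm.
The walls prevent any net length change, so an axial force P (same in every segment) develops. Compatibility: P · Σ Lᵢ/(AᵢEᵢ) = δ_free.
The series flexibility is Σ Lᵢ/(AᵢEᵢ) = 525/(775×102×10³) + 200/(550×112×10³) + 750/(2275×196×10³) = 1.157×10⁻⁵ mm/N.
P = 3.943 / 1.157×10⁻⁵ = 340800 N = 340.8 kN, compressive.
σ_{titanium alloy} = P / A = 340800 / 550 = 619.6 MPa.

σ ≈ 620 MPa (compressive)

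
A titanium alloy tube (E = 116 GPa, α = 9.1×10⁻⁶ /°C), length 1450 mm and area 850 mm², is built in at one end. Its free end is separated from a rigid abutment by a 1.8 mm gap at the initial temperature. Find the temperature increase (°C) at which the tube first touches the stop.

ΔT ≈ 136 °C

Contact occurs when the free expansion equals the gap: αΔT L = 1.8 mm.
So ΔT = g/(αL) = 1.8/(9.1×10⁻⁶ × 1450) = 136.4 °C.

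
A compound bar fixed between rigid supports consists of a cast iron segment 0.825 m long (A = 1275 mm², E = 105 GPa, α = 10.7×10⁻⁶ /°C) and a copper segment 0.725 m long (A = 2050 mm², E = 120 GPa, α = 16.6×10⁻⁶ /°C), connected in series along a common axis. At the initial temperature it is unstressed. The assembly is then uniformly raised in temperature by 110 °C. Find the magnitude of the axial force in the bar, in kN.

With the walls removed the bar would change length by δ_free = Σ αᵢΔT Lᵢ = 10.7×10⁻⁶×110×825 + 16.6×10⁻⁶×110×725 = 2.295 mm.
Since the ends are fixed, an axial force P builds up, equal in every segment, with P · Σ Lᵢ/(AᵢEᵢ) = δ_free.
Σ Lᵢ/(AᵢEᵢ) = 825/(1275×105×10³) + 725/(2050×120×10³) = 9.11×10⁻⁶ mm/N.
P = 2.295 / 9.11×10⁻⁶ = 251900 N = 251.9 kN, compressive.

P ≈ 252 kN (compressive)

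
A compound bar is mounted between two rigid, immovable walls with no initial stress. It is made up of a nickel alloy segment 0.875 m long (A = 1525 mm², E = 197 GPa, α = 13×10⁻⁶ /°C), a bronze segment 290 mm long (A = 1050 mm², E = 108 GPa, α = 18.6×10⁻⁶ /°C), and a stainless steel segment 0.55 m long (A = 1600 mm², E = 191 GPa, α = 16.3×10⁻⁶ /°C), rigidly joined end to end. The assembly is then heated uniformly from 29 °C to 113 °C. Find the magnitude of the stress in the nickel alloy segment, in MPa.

If the supports were absent, the total length change would be Σ αᵢΔT Lᵢ = 13×10⁻⁶×84×875 + 18.6×10⁻⁶×84×290 + 16.3×10⁻⁶×84×550 = 2.162 mm.
The walls prevent any net length change, so an axial force P (same in every segment) develops. Compatibility: P · Σ Lᵢ/(AᵢEᵢ) = δ_free.
The series flexibility is Σ Lᵢ/(AᵢEᵢ) = 875/(1525×197×10³) + 290/(1050×108×10³) + 550/(1600×191×10³) = 7.27×10⁻⁶ mm/N.
P = 2.162 / 7.27×10⁻⁶ = 297400 N = 297.4 kN, compressive.
σ_{nickel alloy} = P / A = 297400 / 1525 = 195 MPa.

σ ≈ 195 MPa (compressive)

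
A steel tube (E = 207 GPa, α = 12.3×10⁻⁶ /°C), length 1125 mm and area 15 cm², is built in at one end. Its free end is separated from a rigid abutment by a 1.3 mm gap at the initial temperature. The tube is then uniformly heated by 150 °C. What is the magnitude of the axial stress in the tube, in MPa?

Free thermal elongation = αΔT L = 12.3×10⁻⁶ × 150 × 1125 = 2.076 mm.
The gap closes (δ_free > 1.3 mm) and the wall then resists a further 2.076 − 1.3 = 0.7756 mm of expansion.
That suppressed elongation corresponds to σ = E·Δ/L = 207×10³ × 0.7756/1125 = 142.7 MPa.

σ ≈ 143 MPa (compressive)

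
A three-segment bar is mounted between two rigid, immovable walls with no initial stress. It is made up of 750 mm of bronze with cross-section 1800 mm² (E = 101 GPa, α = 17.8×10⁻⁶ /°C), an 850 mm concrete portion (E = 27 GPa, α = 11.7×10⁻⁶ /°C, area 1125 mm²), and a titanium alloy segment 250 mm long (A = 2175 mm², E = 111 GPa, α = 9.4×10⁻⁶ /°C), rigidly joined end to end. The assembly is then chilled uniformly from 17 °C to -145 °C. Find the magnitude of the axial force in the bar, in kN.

P ≈ 125 kN (tensile)

Free thermal contraction of the whole bar: Σ αᵢΔT Lᵢ = 17.8×10⁻⁶×162×750 + 11.7×10⁻⁶×162×850 + 9.4×10⁻⁶×162×250 = 4.154 mm.
The walls prevent any net length change, so an axial force P (same in every segment) develops. Compatibility: P · Σ Lᵢ/(AᵢEᵢ) = δ_free.
The series flexibility is Σ Lᵢ/(AᵢEᵢ) = 750/(1800×101×10³) + 850/(1125×27×10³) + 250/(2175×111×10³) = 3.314×10⁻⁵ mm/N.
Hence P = δ_free / Σ(L/AE) = 4.154/3.314×10⁻⁵ = 125.3 kN (tensile).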